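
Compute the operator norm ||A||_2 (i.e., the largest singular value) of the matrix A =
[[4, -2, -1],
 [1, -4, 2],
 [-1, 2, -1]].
||A||_2 ≈ 6.0322 (= sqrt(largest eigenvalue of A^T A))

||A||_2 = sigma_max(A) = sqrt(lambda_max(A^T A)). Form the symmetric matrix M = A^T A =
[[18, -14, -1],
 [-14, 24, -8],
 [-1, -8, 6]].
Its characteristic polynomial (trace, sum of principal 2x2 minors, determinant of M give the coefficients) is
  p(λ) = det(λ I - M) = λ^3 - 48λ^2 + 423λ - 16.
No integer candidate from the rational root theorem (±divisors of 16) is a root, so the roots are irrational. The cubic discriminant is Δ = 108267300 > 0, so there are three distinct real roots. p(0) = -16 and p(1) = 360 have opposite signs, so a root lies in (0, 1); Newton's method refines it to λ ≈ 0.038. p(11) = 160 and p(12) = -124 have opposite signs, so a root lies in (11, 12); Newton's method refines it to λ ≈ 11.5749. p(36) = -340 and p(37) = 576 have opposite signs, so a root lies in (36, 37); Newton's method refines it to λ ≈ 36.3871. Check (Vieta): the three roots sum to 48, matching tr M = 48.
So the eigenvalues of A^T A are ≈ 0.038, 11.5749, 36.3871 (all ≥ 0, as they must be for A^T A). The largest is λ_max ≈ 36.3871, hence ||A||_2 = sqrt(λ_max) ≈ 6.0322.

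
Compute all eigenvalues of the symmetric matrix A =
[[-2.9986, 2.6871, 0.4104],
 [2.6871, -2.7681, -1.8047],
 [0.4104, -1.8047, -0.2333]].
sigma(A) ≈ {-6, -1, 1}

A is real symmetric, so its spectrum consists of real eigenvalues. Expanding the characteristic polynomial of the displayed matrix gives
  det(λ I - A) = p(λ) = λ^3 + (6)λ^2 + (-1)λ + (-6).
Solving p(λ) = 0 yields eigenvalues ≈ -6, -1, 1. (A is shown rounded to 4 decimals, so these recover the underlying integer eigenvalues to within that precision.)
Verification: the trace of A = -6 equals the sum of eigenvalues -6, and det(A) ≈ 6.0002 matches the eigenvalue product 6.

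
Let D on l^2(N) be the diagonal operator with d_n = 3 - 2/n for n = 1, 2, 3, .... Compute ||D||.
||D|| = 3

For a diagonal operator on l^2 with entries d_n, ||D|| = sup_n |d_n|. Here d_1 = 1, d_2 = 2, ..., and d_n = 3 - 2/n increases monotonically toward 3. All terms lie in [1, 3), so |d_n| = d_n and the supremum is the limit 3, which is not attained by any individual d_n. Hence ||D|| = 3.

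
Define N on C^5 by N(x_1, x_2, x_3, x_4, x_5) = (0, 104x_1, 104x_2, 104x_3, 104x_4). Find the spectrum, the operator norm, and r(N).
sigma(N) = {0}; ||N|| = 104; r(N) = 0. (N is nilpotent with N^5 = 0.)

On C^5, N is a strictly lower-triangular matrix with 104 on the subdiagonal and zeros elsewhere, so its characteristic polynomial is lambda^5 and every eigenvalue is 0: sigma(N) = {0}. For the operator norm, N e_i = 104e_{i+1} for i = 1, ..., 4 and N e_5 = 0, so the singular values of N are 104 (with multiplicity 4) and 0; hence ||N|| = 104. The spectral radius r(N) = max|lambda| = 0. Note ||N|| > r(N) — characteristic of non-normal nilpotent operators. Indeed N^5 = 0.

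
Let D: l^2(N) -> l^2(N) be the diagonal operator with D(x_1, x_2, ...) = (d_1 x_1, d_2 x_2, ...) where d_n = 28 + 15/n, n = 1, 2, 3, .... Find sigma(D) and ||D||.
sigma(D) = {28 + 15/n : n ≥ 1} ∪ {28}; ||D|| = 43

A bounded diagonal operator on l^2 with diagonal entries d_n has spectrum equal to the closure of {d_n : n ≥ 1}: every d_n is an eigenvalue (with eigenvector e_n), so {d_n} ⊂ sigma(D); the spectrum is closed, so its closure is too; and for lambda not in the closure, (D - lambda I) has bounded inverse (the diagonal entries 1/(d_n - lambda) are bounded). For our sequence d_n = 28 + 15/n, n = 1, 2, 3, ...:
  - {d_n} = {28 + 15/n : n ≥ 1}; the only limit point is 28
  - closure = {28 + 15/n : n ≥ 1} ∪ {28}
For the norm: a diagonal operator has ||D|| = sup_n |d_n|. Here d_n = 28 + 15/n is positive and decreasing, so sup_n |d_n| = d_1 = 28 + 15 = 43. So ||D|| = 43.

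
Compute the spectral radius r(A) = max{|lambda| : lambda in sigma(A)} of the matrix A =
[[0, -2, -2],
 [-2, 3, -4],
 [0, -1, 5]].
r(A) = (5 + sqrt(57))/2 ≈ 6.2749

The eigenvalues of A are the roots of its characteristic polynomial. With M = A (coefficients from the trace, the sum of principal 2x2 minors, and det A):
  p(λ) = det(λ I - M) = λ^3 - 8λ^2 + 7λ + 24.
By the rational root theorem any rational root is an integer divisor of 24. Testing λ = 3: p(3) = 27 - 72 + 21 + 24 = 0, so λ = 3 is a root. Dividing out (λ - 3) leaves p(λ) = (λ - 3)(λ^2 - 5λ - 8). For λ^2 - 5λ - 8 the discriminant is 57. It is nonnegative but not a perfect square, so the roots are real and irrational: λ = (5 ± sqrt(57))/2 ≈ 6.2749, -1.2749.
Thus the eigenvalues (to 4 decimals) are 6.2749 (modulus 6.2749); -1.2749 (modulus 1.2749); 3 (modulus 3). The spectral radius is the largest modulus: r(A) = (5 + sqrt(57))/2 ≈ 6.2749. (Cross-check: r(A) ≤ ||A||_2 ≈ 7.1874; equality holds whenever A is normal, though it can also hold for some non-normal A.)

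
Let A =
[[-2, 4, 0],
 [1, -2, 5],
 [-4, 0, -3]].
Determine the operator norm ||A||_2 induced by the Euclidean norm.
||A||_2 ≈ 7.1979 (= sqrt(largest eigenvalue of A^T A))

||A||_2 = sigma_max(A) = sqrt(lambda_max(A^T A)). Form the symmetric matrix M = A^T A =
[[21, -10, 17],
 [-10, 20, -10],
 [17, -10, 34]].
Its characteristic polynomial (trace, sum of principal 2x2 minors, determinant of M give the coefficients) is
  p(λ) = det(λ I - M) = λ^3 - 75λ^2 + 1325λ - 6400.
No integer candidate from the rational root theorem (±divisors of 6400) is a root, so the roots are irrational. The cubic discriminant is Δ = 112658125 > 0, so there are three distinct real roots. p(8) = -88 and p(9) = 179 have opposite signs, so a root lies in (8, 9); Newton's method refines it to λ ≈ 8.2912. p(14) = 194 and p(15) = -25 have opposite signs, so a root lies in (14, 15); Newton's method refines it to λ ≈ 14.8988. p(51) = -1249 and p(52) = 308 have opposite signs, so a root lies in (51, 52); Newton's method refines it to λ ≈ 51.8101. Check (Vieta): the three roots sum to 75, matching tr M = 75.
So the eigenvalues of A^T A are ≈ 8.2912, 14.8988, 51.8101 (all ≥ 0, as they must be for A^T A). The largest is λ_max ≈ 51.8101, hence ||A||_2 = sqrt(λ_max) ≈ 7.1979.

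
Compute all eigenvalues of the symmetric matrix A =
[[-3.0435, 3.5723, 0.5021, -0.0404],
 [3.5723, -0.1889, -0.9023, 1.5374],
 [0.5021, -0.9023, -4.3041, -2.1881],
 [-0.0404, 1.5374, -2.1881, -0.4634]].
sigma(A) ≈ {-6, -5, 0, 3}

A is real symmetric, so its spectrum consists of real eigenvalues. Expanding the characteristic polynomial of the displayed matrix gives
  det(λ I - A) = p(λ) = λ^4 + (8)λ^3 + (-3)λ^2 + (-90)λ + (0.0017).
Solving p(λ) = 0 yields eigenvalues ≈ -6, -5, 0, 3. (A is shown rounded to 4 decimals, so these recover the underlying integer eigenvalues to within that precision.)
Verification: the trace of A = -8 equals the sum of eigenvalues -8, and det(A) ≈ 0.0017 matches the eigenvalue product 0.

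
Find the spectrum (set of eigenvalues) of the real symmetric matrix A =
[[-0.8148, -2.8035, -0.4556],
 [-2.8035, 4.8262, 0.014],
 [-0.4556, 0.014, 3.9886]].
sigma(A) ≈ {-2, 4, 6}

A is real symmetric, so its spectrum consists of real eigenvalues. Expanding the characteristic polynomial of the displayed matrix gives
  det(λ I - A) = p(λ) = λ^3 + (-8)λ^2 + (4)λ + (48).
Solving p(λ) = 0 yields eigenvalues ≈ -2, 4, 6. (A is shown rounded to 4 decimals, so these recover the underlying integer eigenvalues to within that precision.)
Verification: the trace of A = 8 equals the sum of eigenvalues 8, and det(A) ≈ -47.9994 matches the eigenvalue product -48.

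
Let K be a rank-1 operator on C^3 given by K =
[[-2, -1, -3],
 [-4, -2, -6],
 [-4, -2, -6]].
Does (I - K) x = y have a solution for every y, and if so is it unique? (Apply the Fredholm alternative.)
(I - K) is invertible (det(I - K) = 11 ≠ 0), so for every y in C^3 the equation (I - K) x = y has a unique solution.

K has rank 1, so it is an outer product K = u v^T: every row of K is a multiple of one row vector. Reading off the entries, u = (1, 2, 2) and v = (-2, -1, -3) (row i of K equals u_i·v^T). A rank-one matrix u v^T satisfies K u = u (v·u) and kills the (2)-dimensional subspace v^⊥, so its characteristic polynomial is lambda^2 (lambda - v·u) with v·u = tr K = -10. Hence the eigenvalues of I - K are 1 (multiplicity 2) and 1 - (-10) = 11, so det(I - K) = 11. (Direct check: I - K =
[[3, 1, 3],
 [4, 3, 6],
 [4, 2, 7]]
has determinant 11.) The finite-dimensional Fredholm alternative says: either (I - K) is invertible, or ker(I - K) ≠ {0} and then range(I - K) = ker((I - K)^*)^⊥, with dim ker(I - K) = dim ker((I - K)^*). Since det(I - K) ≠ 0, 1 is not an eigenvalue of K and ker(I - K) = {0}, so we are in the first case: for every y there is a unique x = (I - K)^(-1) y. Explicitly, by the Sherman–Morrison formula, (I - u v^T)^(-1) = I + u v^T/(1 - v·u), i.e. (I - K)^(-1) = I + K/(11).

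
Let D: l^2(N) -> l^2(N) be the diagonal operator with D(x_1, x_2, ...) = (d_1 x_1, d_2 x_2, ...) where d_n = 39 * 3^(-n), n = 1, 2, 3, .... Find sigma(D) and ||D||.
sigma(D) = {39 * 3^(-n) : n ≥ 1} ∪ {0}; ||D|| = 13

A bounded diagonal operator on l^2 with diagonal entries d_n has spectrum equal to the closure of {d_n : n ≥ 1}: every d_n is an eigenvalue (with eigenvector e_n), so {d_n} ⊂ sigma(D); the spectrum is closed, so its closure is too; and for lambda not in the closure, (D - lambda I) has bounded inverse (the diagonal entries 1/(d_n - lambda) are bounded). For our sequence d_n = 39 * 3^(-n), n = 1, 2, 3, ...:
  - {d_n} = {39 * 3^(-n) : n ≥ 1}; the only limit point is 0
  - closure = {39 * 3^(-n) : n ≥ 1} ∪ {0}
For the norm: a diagonal operator has ||D|| = sup_n |d_n|. Here d_n = 39 * 3^(-n) is positive and decreasing, so sup_n |d_n| = d_1 = 39/3 = 13. So ||D|| = 13.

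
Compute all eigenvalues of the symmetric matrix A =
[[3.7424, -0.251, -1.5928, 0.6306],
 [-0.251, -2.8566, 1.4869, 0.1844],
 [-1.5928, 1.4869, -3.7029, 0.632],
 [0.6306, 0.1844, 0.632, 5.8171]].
sigma(A) ≈ {-5, -2, 4, 6}

A is real symmetric, so its spectrum consists of real eigenvalues. Expanding the characteristic polynomial of the displayed matrix gives
  det(λ I - A) = p(λ) = λ^4 + (-3)λ^3 + (-36)λ^2 + (68)λ + (239.9966).
Solving p(λ) = 0 yields eigenvalues ≈ -5, -2, 4, 6. (A is shown rounded to 4 decimals, so these recover the underlying integer eigenvalues to within that precision.)
Verification: the trace of A = 3 equals the sum of eigenvalues 3, and det(A) ≈ 239.9966 matches the eigenvalue product 240.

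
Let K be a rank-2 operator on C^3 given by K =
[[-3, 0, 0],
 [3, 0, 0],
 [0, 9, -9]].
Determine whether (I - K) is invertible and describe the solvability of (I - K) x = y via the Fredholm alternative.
(I - K) is invertible (det(I - K) = 40 ≠ 0), so for every y in C^3 the equation (I - K) x = y has a unique solution.

K has rank 2 and factors as K = U V^T = u1 v1^T + u2 v2^T with u1 = (0, 0, -3), v1 = (-3, -3, 3), u2 = (1, -1, 3), v2 = (-3, 0, 0) (multiplying out reproduces the displayed K). The nonzero eigenvalues of U V^T coincide with those of the 2 x 2 matrix G = V^T U = [[v1·u1, v1·u2], [v2·u1, v2·u2]] = [[-9, 9], [0, -3]], and by the Sylvester determinant identity det(I_3 - U V^T) = det(I_2 - V^T U) = det([[10, -9], [0, 4]]) = (10)(4) - (-9)(0) = 40. (Direct check: I - K =
[[4, 0, 0],
 [-3, 1, 0],
 [0, -9, 10]]
has determinant 40.) The finite-dimensional Fredholm alternative says: either (I - K) is invertible, or ker(I - K) ≠ {0} and then range(I - K) = ker((I - K)^*)^⊥, with dim ker(I - K) = dim ker((I - K)^*). Since det(I - K) ≠ 0, 1 is not an eigenvalue of K and ker(I - K) = {0}, so we are in the first case: for every y there is a unique x = (I - K)^(-1) y. (Explicitly, by the Woodbury identity, (I - U V^T)^(-1) = I + U (I_2 - G)^(-1) V^T.)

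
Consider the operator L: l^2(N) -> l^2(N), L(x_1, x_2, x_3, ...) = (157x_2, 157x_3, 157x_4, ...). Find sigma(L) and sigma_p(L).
sigma(L) = closed disk {z in C : |z| ≤ 157}; sigma_p(L) = open disk {z in C : |z| < 157}

Note L = 157·V where V is the unit left shift (V x)_k = x_{k+1}; so sigma(L) = 157·sigma(V) and ||L|| = 157||V||. ||L x||^2 = 24649sum_{k≥2} |x_k|^2 ≤ 24649||x||^2, with equality on {x : x_1 = 0}, so ||L|| = 157. For any lambda with |lambda| < 157, set r = lambda/157 (|r| < 1); the vector x = (1, r, r^2, ...) is in l^2 and satisfies L x = 157(r, r^2, ...) = lambda x, so lambda is an eigenvalue. On the boundary |lambda| = 157 the geometric series diverges, so no l^2 eigenvector exists, but these lambda lie in the approximate point spectrum. Hence sigma(L) is the closed disk of radius 157 and sigma_p(L) is the open disk.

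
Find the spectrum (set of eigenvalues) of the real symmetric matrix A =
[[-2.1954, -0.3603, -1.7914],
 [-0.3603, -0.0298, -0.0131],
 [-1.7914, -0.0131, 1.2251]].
sigma(A) ≈ {-3, 0, 2}

A is real symmetric, so its spectrum consists of real eigenvalues. Expanding the characteristic polynomial of the displayed matrix gives
  det(λ I - A) = p(λ) = λ^3 + (1)λ^2 + (-6)λ + (0).
Solving p(λ) = 0 yields eigenvalues ≈ -3, 0, 2. (A is shown rounded to 4 decimals, so these recover the underlying integer eigenvalues to within that precision.)
Verification: the trace of A = -1 equals the sum of eigenvalues -1, and det(A) ≈ 0.0002 matches the eigenvalue product 0.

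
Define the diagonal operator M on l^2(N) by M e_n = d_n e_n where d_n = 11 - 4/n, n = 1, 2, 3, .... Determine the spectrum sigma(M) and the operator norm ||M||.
sigma(M) = {11 - 4/n : n ≥ 1} ∪ {11}; ||M|| = 11

A bounded diagonal operator on l^2 with diagonal entries d_n has spectrum equal to the closure of {d_n : n ≥ 1}: every d_n is an eigenvalue (with eigenvector e_n), so {d_n} ⊂ sigma(M); the spectrum is closed, so its closure is too; and for lambda not in the closure, (M - lambda I) has bounded inverse (the diagonal entries 1/(d_n - lambda) are bounded). For our sequence d_n = 11 - 4/n, n = 1, 2, 3, ...:
  - {d_n} = {11 - 4/n : n ≥ 1}; the only limit point is 11
  - closure = {11 - 4/n : n ≥ 1} ∪ {11}
For the norm: a diagonal operator has ||M|| = sup_n |d_n|. Here d_n = 11 - 4/n increases monotonically from d_1 = 7 toward 11, with all terms in [7, 11); so sup_n |d_n| = 11 (the supremum is the limit, not attained). So ||M|| = 11.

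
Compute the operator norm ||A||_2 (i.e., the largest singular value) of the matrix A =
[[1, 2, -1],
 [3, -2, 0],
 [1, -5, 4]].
||A||_2 ≈ 7.107 (= sqrt(largest eigenvalue of A^T A))

||A||_2 = sigma_max(A) = sqrt(lambda_max(A^T A)). Form the symmetric matrix M = A^T A =
[[11, -9, 3],
 [-9, 33, -22],
 [3, -22, 17]].
Its characteristic polynomial (trace, sum of principal 2x2 minors, determinant of M give the coefficients) is
  p(λ) = det(λ I - M) = λ^3 - 61λ^2 + 537λ - 361.
No integer candidate from the rational root theorem (±divisors of 361) is a root, so the roots are irrational. The cubic discriminant is Δ = 335180192 > 0, so there are three distinct real roots. p(0) = -361 and p(1) = 116 have opposite signs, so a root lies in (0, 1); Newton's method refines it to λ ≈ 0.7325. p(9) = 260 and p(10) = -91 have opposite signs, so a root lies in (9, 10); Newton's method refines it to λ ≈ 9.7576. p(50) = -1011 and p(51) = 1016 have opposite signs, so a root lies in (50, 51); Newton's method refines it to λ ≈ 50.5099. Check (Vieta): the three roots sum to 61, matching tr M = 61.
So the eigenvalues of A^T A are ≈ 0.7325, 9.7576, 50.5099 (all ≥ 0, as they must be for A^T A). The largest is λ_max ≈ 50.5099, hence ||A||_2 = sqrt(λ_max) ≈ 7.107.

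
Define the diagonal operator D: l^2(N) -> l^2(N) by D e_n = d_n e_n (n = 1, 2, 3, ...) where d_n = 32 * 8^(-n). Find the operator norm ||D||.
||D|| = 4 (attained at n = 1)

For D diagonal, ||D|| = sup_n |d_n|. The sequence d_n = 32 * 8^(-n) is positive and strictly decreasing (ratio 8^(-1) < 1), so the supremum is d_1 = 32/8 = 4. Hence ||D|| = 4.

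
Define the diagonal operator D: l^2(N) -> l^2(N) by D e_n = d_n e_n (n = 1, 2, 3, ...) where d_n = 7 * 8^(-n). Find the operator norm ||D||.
||D|| = 7/8 (attained at n = 1)

For D diagonal, ||D|| = sup_n |d_n|. The sequence d_n = 7 * 8^(-n) is positive and strictly decreasing (ratio 8^(-1) < 1), so the supremum is d_1 = 7/8. Hence ||D|| = 7/8.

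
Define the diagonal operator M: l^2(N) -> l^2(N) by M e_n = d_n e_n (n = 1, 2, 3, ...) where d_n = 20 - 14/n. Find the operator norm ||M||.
||M|| = 20

For a diagonal operator on l^2 with entries d_n, ||M|| = sup_n |d_n|. Here d_1 = 6, d_2 = 13, ..., and d_n = 20 - 14/n increases monotonically toward 20. All terms lie in [6, 20), so |d_n| = d_n and the supremum is the limit 20, which is not attained by any individual d_n. Hence ||M|| = 20.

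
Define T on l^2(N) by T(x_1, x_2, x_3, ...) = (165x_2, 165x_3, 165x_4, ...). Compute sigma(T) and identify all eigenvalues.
sigma(T) = closed disk {z in C : |z| ≤ 165}; sigma_p(T) = open disk {z in C : |z| < 165}

Note T = 165·V where V is the unit left shift (V x)_k = x_{k+1}; so sigma(T) = 165·sigma(V) and ||T|| = 165||V||. ||T x||^2 = 27225sum_{k≥2} |x_k|^2 ≤ 27225||x||^2, with equality on {x : x_1 = 0}, so ||T|| = 165. For any lambda with |lambda| < 165, set r = lambda/165 (|r| < 1); the vector x = (1, r, r^2, ...) is in l^2 and satisfies T x = 165(r, r^2, ...) = lambda x, so lambda is an eigenvalue. On the boundary |lambda| = 165 the geometric series diverges, so no l^2 eigenvector exists, but these lambda lie in the approximate point spectrum. Hence sigma(T) is the closed disk of radius 165 and sigma_p(T) is the open disk.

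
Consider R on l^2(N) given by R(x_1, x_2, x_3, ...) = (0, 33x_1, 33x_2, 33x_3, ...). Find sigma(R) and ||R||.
sigma(R) = closed disk {z in C : |z| ≤ 33}; ||R|| = 33

Note R = 33·U where U is the unit right shift (U x)_k = x_{k-1} (with x_0 := 0); so ||R|| = 33||U|| and sigma(R) = 33·sigma(U). ||R x||^2 = sum_{k≥1} |33x_k|^2 = 1089||x||^2, so ||R|| = 33 and sigma(R) ⊂ {|z| ≤ 33}. For any |lambda| < 33, the equation (R - lambda I) x = 0 forces x_1 = 0, then 33x_k = lambda x_{k+1} ⇒ x = 0, so R has no eigenvalues. But (R - lambda I) is not surjective for |lambda| < 33: solving (R - lambda I) x = e_1 would require x_n proportional to (lambda/33)^(-n), which is not in l^2. So every |lambda| < 33 lies in the residual spectrum. The boundary |lambda| = 33 is in the approximate point spectrum (the spectrum is closed). Hence sigma(R) is the closed disk of radius 33.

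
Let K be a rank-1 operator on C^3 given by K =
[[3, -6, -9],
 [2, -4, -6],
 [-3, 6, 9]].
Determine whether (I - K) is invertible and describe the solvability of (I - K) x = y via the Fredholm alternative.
(I - K) is invertible (det(I - K) = -7 ≠ 0), so for every y in C^3 the equation (I - K) x = y has a unique solution.

K has rank 1, so it is an outer product K = u v^T: every row of K is a multiple of one row vector. Reading off the entries, u = (-3, -2, 3) and v = (-1, 2, 3) (row i of K equals u_i·v^T). A rank-one matrix u v^T satisfies K u = u (v·u) and kills the (2)-dimensional subspace v^⊥, so its characteristic polynomial is lambda^2 (lambda - v·u) with v·u = tr K = 8. Hence the eigenvalues of I - K are 1 (multiplicity 2) and 1 - (8) = -7, so det(I - K) = -7. (Direct check: I - K =
[[-2, 6, 9],
 [-2, 5, 6],
 [3, -6, -8]]
has determinant -7.) The finite-dimensional Fredholm alternative says: either (I - K) is invertible, or ker(I - K) ≠ {0} and then range(I - K) = ker((I - K)^*)^⊥, with dim ker(I - K) = dim ker((I - K)^*). Since det(I - K) ≠ 0, 1 is not an eigenvalue of K and ker(I - K) = {0}, so we are in the first case: for every y there is a unique x = (I - K)^(-1) y. Explicitly, by the Sherman–Morrison formula, (I - u v^T)^(-1) = I + u v^T/(1 - v·u), i.e. (I - K)^(-1) = I + K/(-7).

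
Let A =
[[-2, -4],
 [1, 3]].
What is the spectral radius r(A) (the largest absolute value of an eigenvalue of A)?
r(A) = 2

The eigenvalues of A are the roots of its characteristic polynomial. With M = A (coefficients from the trace and determinant):
  p(λ) = det(λ I - M) = λ^2 - λ - 2.
For λ^2 - λ - 2 the discriminant is 9. It is a perfect square (3^2), so the roots are rational: λ = (1 ± 3)/2 = 2, -1.
Thus the eigenvalues (to 4 decimals) are 2 (modulus 2); -1 (modulus 1). The spectral radius is the largest modulus: r(A) = 2. (Cross-check: r(A) ≤ ||A||_2 ≈ 5.465; equality holds whenever A is normal, though it can also hold for some non-normal A.)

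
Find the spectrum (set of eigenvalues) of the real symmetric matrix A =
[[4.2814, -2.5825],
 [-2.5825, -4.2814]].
sigma(A) ≈ {-5, 5}

A is real symmetric, so its spectrum consists of real eigenvalues. Expanding the characteristic polynomial of the displayed matrix gives
  det(λ I - A) = p(λ) = λ^2 + (0)λ + (-25).
Solving p(λ) = 0 yields eigenvalues ≈ -5, 5. (A is shown rounded to 4 decimals, so these recover the underlying integer eigenvalues to within that precision.)
Verification: the trace of A = 0 equals the sum of eigenvalues 0, and det(A) ≈ -24.9997 matches the eigenvalue product -25.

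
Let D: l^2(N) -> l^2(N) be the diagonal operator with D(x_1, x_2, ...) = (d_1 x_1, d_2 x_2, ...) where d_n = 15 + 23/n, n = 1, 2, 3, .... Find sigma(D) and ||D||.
sigma(D) = {15 + 23/n : n ≥ 1} ∪ {15}; ||D|| = 38

A bounded diagonal operator on l^2 with diagonal entries d_n has spectrum equal to the closure of {d_n : n ≥ 1}: every d_n is an eigenvalue (with eigenvector e_n), so {d_n} ⊂ sigma(D); the spectrum is closed, so its closure is too; and for lambda not in the closure, (D - lambda I) has bounded inverse (the diagonal entries 1/(d_n - lambda) are bounded). For our sequence d_n = 15 + 23/n, n = 1, 2, 3, ...:
  - {d_n} = {15 + 23/n : n ≥ 1}; the only limit point is 15
  - closure = {15 + 23/n : n ≥ 1} ∪ {15}
For the norm: a diagonal operator has ||D|| = sup_n |d_n|. Here d_n = 15 + 23/n is positive and decreasing, so sup_n |d_n| = d_1 = 15 + 23 = 38. So ||D|| = 38.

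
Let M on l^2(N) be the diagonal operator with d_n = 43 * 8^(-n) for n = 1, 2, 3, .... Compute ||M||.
||M|| = 43/8 (attained at n = 1)

For M diagonal, ||M|| = sup_n |d_n|. The sequence d_n = 43 * 8^(-n) is positive and strictly decreasing (ratio 8^(-1) < 1), so the supremum is d_1 = 43/8. Hence ||M|| = 43/8.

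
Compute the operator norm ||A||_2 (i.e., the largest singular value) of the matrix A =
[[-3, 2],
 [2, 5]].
||A||_2 = sqrt((42 + sqrt(320))/2) ≈ 5.4721 (= sqrt(largest eigenvalue of A^T A))

||A||_2 = sigma_max(A) = sqrt(lambda_max(A^T A)). Form the symmetric matrix M = A^T A =
[[13, 4],
 [4, 29]].
Its characteristic polynomial (trace, determinant of M give the coefficients) is
  p(λ) = det(λ I - M) = λ^2 - 42λ + 361.
For λ^2 - 42λ + 361 the discriminant is 320. It is nonnegative but not a perfect square, so the roots are real and irrational: λ = (42 ± sqrt(320))/2 ≈ 29.9443, 12.0557.
So the eigenvalues of A^T A are ≈ 12.0557, 29.9443 (all ≥ 0, as they must be for A^T A). The largest is λ_max = (42 + sqrt(320))/2 ≈ 29.9443, hence ||A||_2 = sqrt(λ_max) = sqrt((42 + sqrt(320))/2) ≈ 5.4721.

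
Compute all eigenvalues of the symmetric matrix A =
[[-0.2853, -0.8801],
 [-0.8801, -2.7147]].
sigma(A) ≈ {-3, 0}

A is real symmetric, so its spectrum consists of real eigenvalues. Expanding the characteristic polynomial of the displayed matrix gives
  det(λ I - A) = p(λ) = λ^2 + (3)λ + (0).
Solving p(λ) = 0 yields eigenvalues ≈ -3, 0. (A is shown rounded to 4 decimals, so these recover the underlying integer eigenvalues to within that precision.)
Verification: the trace of A = -3 equals the sum of eigenvalues -3, and det(A) ≈ -0.0001 matches the eigenvalue product 0.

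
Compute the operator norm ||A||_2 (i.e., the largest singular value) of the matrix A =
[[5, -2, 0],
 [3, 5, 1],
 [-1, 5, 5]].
||A||_2 ≈ 8.552 (= sqrt(largest eigenvalue of A^T A))

||A||_2 = sigma_max(A) = sqrt(lambda_max(A^T A)). Form the symmetric matrix M = A^T A =
[[35, 0, -2],
 [0, 54, 30],
 [-2, 30, 26]].
Its characteristic polynomial (trace, sum of principal 2x2 minors, determinant of M give the coefficients) is
  p(λ) = det(λ I - M) = λ^3 - 115λ^2 + 3300λ - 17424.
No integer candidate from the rational root theorem (±divisors of 17424) is a root, so the roots are irrational. The cubic discriminant is Δ = 5099604048 > 0, so there are three distinct real roots. p(6) = -1548 and p(7) = 384 have opposite signs, so a root lies in (6, 7); Newton's method refines it to λ ≈ 6.7932. p(35) = 76 and p(36) = -1008 have opposite signs, so a root lies in (35, 36); Newton's method refines it to λ ≈ 35.0707. p(73) = -342 and p(74) = 2260 have opposite signs, so a root lies in (73, 74); Newton's method refines it to λ ≈ 73.1362. Check (Vieta): the three roots sum to 115, matching tr M = 115.
So the eigenvalues of A^T A are ≈ 6.7932, 35.0707, 73.1362 (all ≥ 0, as they must be for A^T A). The largest is λ_max ≈ 73.1362, hence ||A||_2 = sqrt(λ_max) ≈ 8.552.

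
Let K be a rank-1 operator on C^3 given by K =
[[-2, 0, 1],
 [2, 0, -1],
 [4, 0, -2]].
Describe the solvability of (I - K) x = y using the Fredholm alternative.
(I - K) is invertible (det(I - K) = 5 ≠ 0), so for every y in C^3 the equation (I - K) x = y has a unique solution.

K has rank 1, so it is an outer product K = u v^T: every row of K is a multiple of one row vector. Reading off the entries, u = (-1, 1, 2) and v = (2, 0, -1) (row i of K equals u_i·v^T). A rank-one matrix u v^T satisfies K u = u (v·u) and kills the (2)-dimensional subspace v^⊥, so its characteristic polynomial is lambda^2 (lambda - v·u) with v·u = tr K = -4. Hence the eigenvalues of I - K are 1 (multiplicity 2) and 1 - (-4) = 5, so det(I - K) = 5. (Direct check: I - K =
[[3, 0, -1],
 [-2, 1, 1],
 [-4, 0, 3]]
has determinant 5.) The finite-dimensional Fredholm alternative says: either (I - K) is invertible, or ker(I - K) ≠ {0} and then range(I - K) = ker((I - K)^*)^⊥, with dim ker(I - K) = dim ker((I - K)^*). Since det(I - K) ≠ 0, 1 is not an eigenvalue of K and ker(I - K) = {0}, so we are in the first case: for every y there is a unique x = (I - K)^(-1) y. Explicitly, by the Sherman–Morrison formula, (I - u v^T)^(-1) = I + u v^T/(1 - v·u), i.e. (I - K)^(-1) = I + K/(5).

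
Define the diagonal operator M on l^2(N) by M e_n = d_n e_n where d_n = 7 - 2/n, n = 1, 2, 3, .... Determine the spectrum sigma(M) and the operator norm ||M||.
sigma(M) = {7 - 2/n : n ≥ 1} ∪ {7}; ||M|| = 7

A bounded diagonal operator on l^2 with diagonal entries d_n has spectrum equal to the closure of {d_n : n ≥ 1}: every d_n is an eigenvalue (with eigenvector e_n), so {d_n} ⊂ sigma(M); the spectrum is closed, so its closure is too; and for lambda not in the closure, (M - lambda I) has bounded inverse (the diagonal entries 1/(d_n - lambda) are bounded). For our sequence d_n = 7 - 2/n, n = 1, 2, 3, ...:
  - {d_n} = {7 - 2/n : n ≥ 1}; the only limit point is 7
  - closure = {7 - 2/n : n ≥ 1} ∪ {7}
For the norm: a diagonal operator has ||M|| = sup_n |d_n|. Here d_n = 7 - 2/n increases monotonically from d_1 = 5 toward 7, with all terms in [5, 7); so sup_n |d_n| = 7 (the supremum is the limit, not attained). So ||M|| = 7.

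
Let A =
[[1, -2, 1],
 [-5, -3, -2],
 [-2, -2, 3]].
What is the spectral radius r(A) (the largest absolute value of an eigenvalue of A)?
r(A) ≈ 5.031

The eigenvalues of A are the roots of its characteristic polynomial. With M = A (coefficients from the trace, the sum of principal 2x2 minors, and det A):
  p(λ) = det(λ I - M) = λ^3 - λ^2 - 21λ + 47.
No integer candidate from the rational root theorem (±divisors of 47) is a root, so the roots are irrational. The cubic discriminant is Δ = -4204 < 0, so there is one real root and a complex-conjugate pair. p(-6) = -79 and p(-5) = 2 have opposite signs, so a root lies in (-6, -5); Newton's method refines it to λ ≈ -5.031. Dividing out (λ - (-5.031)) leaves approximately λ^2 - 6.031λ + 9.3421. For λ^2 - 6.031λ + 9.3421 the discriminant is -0.9952. It is negative, so the remaining roots are the complex-conjugate pair λ ≈ 3.0155 ± 0.4988i. Their product equals the constant term, so |λ|^2 ≈ 9.3421 and |λ| ≈ 3.0565.
Thus the eigenvalues (to 4 decimals) are -5.031 (modulus 5.031); 3.0155 ± 0.4988i (modulus 3.0565). The spectral radius is the largest modulus: r(A) ≈ 5.031. (Cross-check: r(A) ≤ ||A||_2 ≈ 6.4826; equality holds whenever A is normal, though it can also hold for some non-normal A.)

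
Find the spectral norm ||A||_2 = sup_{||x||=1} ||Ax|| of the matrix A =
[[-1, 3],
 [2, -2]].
||A||_2 = sqrt((18 + sqrt(260))/2) ≈ 4.1306 (= sqrt(largest eigenvalue of A^T A))

||A||_2 = sigma_max(A) = sqrt(lambda_max(A^T A)). Form the symmetric matrix M = A^T A =
[[5, -7],
 [-7, 13]].
Its characteristic polynomial (trace, determinant of M give the coefficients) is
  p(λ) = det(λ I - M) = λ^2 - 18λ + 16.
For λ^2 - 18λ + 16 the discriminant is 260. It is nonnegative but not a perfect square, so the roots are real and irrational: λ = (18 ± sqrt(260))/2 ≈ 17.0623, 0.9377.
So the eigenvalues of A^T A are ≈ 0.9377, 17.0623 (all ≥ 0, as they must be for A^T A). The largest is λ_max = (18 + sqrt(260))/2 ≈ 17.0623, hence ||A||_2 = sqrt(λ_max) = sqrt((18 + sqrt(260))/2) ≈ 4.1306.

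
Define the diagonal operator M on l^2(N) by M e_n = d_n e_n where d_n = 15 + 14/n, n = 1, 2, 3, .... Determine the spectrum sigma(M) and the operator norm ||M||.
sigma(M) = {15 + 14/n : n ≥ 1} ∪ {15}; ||M|| = 29

A bounded diagonal operator on l^2 with diagonal entries d_n has spectrum equal to the closure of {d_n : n ≥ 1}: every d_n is an eigenvalue (with eigenvector e_n), so {d_n} ⊂ sigma(M); the spectrum is closed, so its closure is too; and for lambda not in the closure, (M - lambda I) has bounded inverse (the diagonal entries 1/(d_n - lambda) are bounded). For our sequence d_n = 15 + 14/n, n = 1, 2, 3, ...:
  - {d_n} = {15 + 14/n : n ≥ 1}; the only limit point is 15
  - closure = {15 + 14/n : n ≥ 1} ∪ {15}
For the norm: a diagonal operator has ||M|| = sup_n |d_n|. Here d_n = 15 + 14/n is positive and decreasing, so sup_n |d_n| = d_1 = 15 + 14 = 29. So ||M|| = 29.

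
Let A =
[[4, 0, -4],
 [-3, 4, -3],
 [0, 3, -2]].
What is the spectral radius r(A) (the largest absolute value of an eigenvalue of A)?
r(A) ≈ 5.6587

The eigenvalues of A are the roots of its characteristic polynomial. With M = A (coefficients from the trace, the sum of principal 2x2 minors, and det A):
  p(λ) = det(λ I - M) = λ^3 - 6λ^2 + 9λ - 40.
No integer candidate from the rational root theorem (±divisors of 40) is a root, so the roots are irrational. The cubic discriminant is Δ = -38880 < 0, so there is one real root and a complex-conjugate pair. p(5) = -20 and p(6) = 14 have opposite signs, so a root lies in (5, 6); Newton's method refines it to λ ≈ 5.6587. Dividing out (λ - (5.6587)) leaves approximately λ^2 - 0.3413λ + 7.0687. For λ^2 - 0.3413λ + 7.0687 the discriminant is -28.1585. It is negative, so the remaining roots are the complex-conjugate pair λ ≈ 0.1706 ± 2.6532i. Their product equals the constant term, so |λ|^2 ≈ 7.0687 and |λ| ≈ 2.6587.
Thus the eigenvalues (to 4 decimals) are 5.6587 (modulus 5.6587); 0.1706 ± 2.6532i (modulus 2.6587). The spectral radius is the largest modulus: r(A) ≈ 5.6587. (Cross-check: r(A) ≤ ||A||_2 ≈ 6.7535; equality holds whenever A is normal, though it can also hold for some non-normal A.)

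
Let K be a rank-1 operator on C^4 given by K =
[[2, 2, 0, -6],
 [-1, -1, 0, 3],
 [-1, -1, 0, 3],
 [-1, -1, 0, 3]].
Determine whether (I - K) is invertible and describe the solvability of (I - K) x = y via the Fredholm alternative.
(I - K) is invertible (det(I - K) = -3 ≠ 0), so for every y in C^4 the equation (I - K) x = y has a unique solution.

K has rank 1, so it is an outer product K = u v^T: every row of K is a multiple of one row vector. Reading off the entries, u = (2, -1, -1, -1) and v = (1, 1, 0, -3) (row i of K equals u_i·v^T). A rank-one matrix u v^T satisfies K u = u (v·u) and kills the (3)-dimensional subspace v^⊥, so its characteristic polynomial is lambda^3 (lambda - v·u) with v·u = tr K = 4. Hence the eigenvalues of I - K are 1 (multiplicity 3) and 1 - (4) = -3, so det(I - K) = -3. (Direct check: I - K =
[[-1, -2, 0, 6],
 [1, 2, 0, -3],
 [1, 1, 1, -3],
 [1, 1, 0, -2]]
has determinant -3.) The finite-dimensional Fredholm alternative says: either (I - K) is invertible, or ker(I - K) ≠ {0} and then range(I - K) = ker((I - K)^*)^⊥, with dim ker(I - K) = dim ker((I - K)^*). Since det(I - K) ≠ 0, 1 is not an eigenvalue of K and ker(I - K) = {0}, so we are in the first case: for every y there is a unique x = (I - K)^(-1) y. Explicitly, by the Sherman–Morrison formula, (I - u v^T)^(-1) = I + u v^T/(1 - v·u), i.e. (I - K)^(-1) = I + K/(-3).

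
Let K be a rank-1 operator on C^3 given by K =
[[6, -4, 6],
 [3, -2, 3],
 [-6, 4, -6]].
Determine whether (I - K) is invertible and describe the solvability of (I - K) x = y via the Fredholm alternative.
(I - K) is invertible (det(I - K) = 3 ≠ 0), so for every y in C^3 the equation (I - K) x = y has a unique solution.

K has rank 1, so it is an outer product K = u v^T: every row of K is a multiple of one row vector. Reading off the entries, u = (-2, -1, 2) and v = (-3, 2, -3) (row i of K equals u_i·v^T). A rank-one matrix u v^T satisfies K u = u (v·u) and kills the (2)-dimensional subspace v^⊥, so its characteristic polynomial is lambda^2 (lambda - v·u) with v·u = tr K = -2. Hence the eigenvalues of I - K are 1 (multiplicity 2) and 1 - (-2) = 3, so det(I - K) = 3. (Direct check: I - K =
[[-5, 4, -6],
 [-3, 3, -3],
 [6, -4, 7]]
has determinant 3.) The finite-dimensional Fredholm alternative says: either (I - K) is invertible, or ker(I - K) ≠ {0} and then range(I - K) = ker((I - K)^*)^⊥, with dim ker(I - K) = dim ker((I - K)^*). Since det(I - K) ≠ 0, 1 is not an eigenvalue of K and ker(I - K) = {0}, so we are in the first case: for every y there is a unique x = (I - K)^(-1) y. Explicitly, by the Sherman–Morrison formula, (I - u v^T)^(-1) = I + u v^T/(1 - v·u), i.e. (I - K)^(-1) = I + K/(3).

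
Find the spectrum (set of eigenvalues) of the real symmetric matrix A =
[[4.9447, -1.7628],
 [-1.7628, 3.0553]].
sigma(A) ≈ {2, 6}

A is real symmetric, so its spectrum consists of real eigenvalues. Expanding the characteristic polynomial of the displayed matrix gives
  det(λ I - A) = p(λ) = λ^2 + (-8)λ + (12).
Solving p(λ) = 0 yields eigenvalues ≈ 2, 6. (A is shown rounded to 4 decimals, so these recover the underlying integer eigenvalues to within that precision.)
Verification: the trace of A = 8 equals the sum of eigenvalues 8, and det(A) ≈ 12.0001 matches the eigenvalue product 12.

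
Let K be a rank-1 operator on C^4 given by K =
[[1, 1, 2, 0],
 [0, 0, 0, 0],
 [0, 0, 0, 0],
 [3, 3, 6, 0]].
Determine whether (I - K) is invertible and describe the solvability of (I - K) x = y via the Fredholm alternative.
(I - K) is singular (det(I - K) = 0, i.e. 1 ∈ sigma(K)). (I - K) x = y is solvable iff y ⊥ ker((I - K)^*) = span{(1, 1, 2, 0)}, i.e. iff y_1 + y_2 + 2y_3 = 0. When solvable, the solutions are x = y + c·(1, 0, 0, 3), c arbitrary (ker(I - K) = span{(1, 0, 0, 3)}, dimension 1).

K has rank 1, so it is an outer product K = u v^T: every row of K is a multiple of one row vector. Reading off the entries, u = (1, 0, 0, 3) and v = (1, 1, 2, 0) (row i of K equals u_i·v^T). A rank-one matrix u v^T satisfies K u = u (v·u) and kills the (3)-dimensional subspace v^⊥, so its characteristic polynomial is lambda^3 (lambda - v·u) with v·u = tr K = 1. Hence the eigenvalues of I - K are 1 (multiplicity 3) and 1 - (1) = 0, so det(I - K) = 0. (Direct check: I - K =
[[0, -1, -2, 0],
 [0, 1, 0, 0],
 [0, 0, 1, 0],
 [-3, -3, -6, 1]]
has determinant 0.) So 1 is an eigenvalue of K and (I - K) is not invertible. The finite-dimensional Fredholm alternative says: either (I - K) is invertible, or ker(I - K) ≠ {0} and then range(I - K) = ker((I - K)^*)^⊥, with dim ker(I - K) = dim ker((I - K)^*). We are in the second case, so we need both kernels. Kernel of I - K: (I - K) u = u - u (v·u) = u - u = 0, so ker(I - K) = span{u} = span{(1, 0, 0, 3)} (it is exactly 1-dimensional because rank(I - K) = 3). Kernel of the adjoint: K is real, so (I - K)^* = I - K^T = I - v u^T, and (I - v u^T) v = v - v (u·v) = 0; hence ker((I - K)^*) = span{v} = span{(1, 1, 2, 0)}. Therefore (I - K) x = y is solvable iff <y, v> = 0, i.e. iff y_1 + y_2 + 2y_3 = 0. When this holds, K y = u (v·y) = 0, so (I - K) y = y and x = y is a particular solution; the full solution set is the line x = y + c·u = y + c·(1, 0, 0, 3), c ∈ C.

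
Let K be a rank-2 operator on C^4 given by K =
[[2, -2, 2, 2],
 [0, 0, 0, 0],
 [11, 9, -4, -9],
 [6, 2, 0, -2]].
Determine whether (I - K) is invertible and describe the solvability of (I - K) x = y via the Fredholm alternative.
(I - K) is invertible (det(I - K) = -33 ≠ 0), so for every y in C^4 the equation (I - K) x = y has a unique solution.

K has rank 2 and factors as K = U V^T = u1 v1^T + u2 v2^T with u1 = (-1, 0, 2, 0), v1 = (1, 3, -2, -3), u2 = (-1, 0, -3, -2), v2 = (-3, -1, 0, 1) (multiplying out reproduces the displayed K). The nonzero eigenvalues of U V^T coincide with those of the 2 x 2 matrix G = V^T U = [[v1·u1, v1·u2], [v2·u1, v2·u2]] = [[-5, 11], [3, 1]], and by the Sylvester determinant identity det(I_4 - U V^T) = det(I_2 - V^T U) = det([[6, -11], [-3, 0]]) = (6)(0) - (-11)(-3) = -33. (Direct check: I - K =
[[-1, 2, -2, -2],
 [0, 1, 0, 0],
 [-11, -9, 5, 9],
 [-6, -2, 0, 3]]
has determinant -33.) The finite-dimensional Fredholm alternative says: either (I - K) is invertible, or ker(I - K) ≠ {0} and then range(I - K) = ker((I - K)^*)^⊥, with dim ker(I - K) = dim ker((I - K)^*). Since det(I - K) ≠ 0, 1 is not an eigenvalue of K and ker(I - K) = {0}, so we are in the first case: for every y there is a unique x = (I - K)^(-1) y. (Explicitly, by the Woodbury identity, (I - U V^T)^(-1) = I + U (I_2 - G)^(-1) V^T.)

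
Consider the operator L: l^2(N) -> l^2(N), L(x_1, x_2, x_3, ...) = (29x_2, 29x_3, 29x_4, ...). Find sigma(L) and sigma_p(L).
sigma(L) = closed disk {z in C : |z| ≤ 29}; sigma_p(L) = open disk {z in C : |z| < 29}

Note L = 29·V where V is the unit left shift (V x)_k = x_{k+1}; so sigma(L) = 29·sigma(V) and ||L|| = 29||V||. ||L x||^2 = 841sum_{k≥2} |x_k|^2 ≤ 841||x||^2, with equality on {x : x_1 = 0}, so ||L|| = 29. For any lambda with |lambda| < 29, set r = lambda/29 (|r| < 1); the vector x = (1, r, r^2, ...) is in l^2 and satisfies L x = 29(r, r^2, ...) = lambda x, so lambda is an eigenvalue. On the boundary |lambda| = 29 the geometric series diverges, so no l^2 eigenvector exists, but these lambda lie in the approximate point spectrum. Hence sigma(L) is the closed disk of radius 29 and sigma_p(L) is the open disk.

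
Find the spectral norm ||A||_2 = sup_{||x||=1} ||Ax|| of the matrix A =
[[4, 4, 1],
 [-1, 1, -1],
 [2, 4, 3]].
||A||_2 ≈ 7.623 (= sqrt(largest eigenvalue of A^T A))

||A||_2 = sigma_max(A) = sqrt(lambda_max(A^T A)). Form the symmetric matrix M = A^T A =
[[21, 23, 11],
 [23, 33, 15],
 [11, 15, 11]].
Its characteristic polynomial (trace, sum of principal 2x2 minors, determinant of M give the coefficients) is
  p(λ) = det(λ I - M) = λ^3 - 65λ^2 + 412λ - 676.
No integer candidate from the rational root theorem (±divisors of 676) is a root, so the roots are irrational. The cubic discriminant is Δ = 8364976 > 0, so there are three distinct real roots. p(2) = -104 and p(3) = 2 have opposite signs, so a root lies in (2, 3); Newton's method refines it to λ ≈ 2.9609. p(3) = 2 and p(4) = -4 have opposite signs, so a root lies in (3, 4); Newton's method refines it to λ ≈ 3.9289. p(58) = -328 and p(59) = 2746 have opposite signs, so a root lies in (58, 59); Newton's method refines it to λ ≈ 58.1102. Check (Vieta): the three roots sum to 65, matching tr M = 65.
So the eigenvalues of A^T A are ≈ 2.9609, 3.9289, 58.1102 (all ≥ 0, as they must be for A^T A). The largest is λ_max ≈ 58.1102, hence ||A||_2 = sqrt(λ_max) ≈ 7.623.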